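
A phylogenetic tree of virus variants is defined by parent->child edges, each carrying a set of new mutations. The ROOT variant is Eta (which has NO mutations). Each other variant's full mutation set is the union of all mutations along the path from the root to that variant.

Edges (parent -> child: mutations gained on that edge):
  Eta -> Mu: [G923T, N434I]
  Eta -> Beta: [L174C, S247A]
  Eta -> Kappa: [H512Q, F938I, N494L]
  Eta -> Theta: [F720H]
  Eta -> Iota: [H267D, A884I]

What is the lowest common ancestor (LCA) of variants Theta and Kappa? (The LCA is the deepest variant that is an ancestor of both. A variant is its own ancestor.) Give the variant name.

Answer: Eta

Derivation:
Path from root to Theta: Eta -> Theta
  ancestors of Theta: {Eta, Theta}
Path from root to Kappa: Eta -> Kappa
  ancestors of Kappa: {Eta, Kappa}
Common ancestors: {Eta}
Walk up from Kappa: Kappa (not in ancestors of Theta), Eta (in ancestors of Theta)
Deepest common ancestor (LCA) = Eta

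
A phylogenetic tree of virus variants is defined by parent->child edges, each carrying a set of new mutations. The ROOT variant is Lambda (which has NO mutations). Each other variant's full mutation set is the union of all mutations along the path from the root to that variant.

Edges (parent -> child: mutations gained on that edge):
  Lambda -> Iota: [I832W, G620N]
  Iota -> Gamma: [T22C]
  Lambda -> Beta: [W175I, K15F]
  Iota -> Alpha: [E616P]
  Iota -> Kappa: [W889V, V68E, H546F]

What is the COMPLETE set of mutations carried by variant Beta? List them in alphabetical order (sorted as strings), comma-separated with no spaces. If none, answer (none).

Answer: K15F,W175I

Derivation:
At Lambda: gained [] -> total []
At Beta: gained ['W175I', 'K15F'] -> total ['K15F', 'W175I']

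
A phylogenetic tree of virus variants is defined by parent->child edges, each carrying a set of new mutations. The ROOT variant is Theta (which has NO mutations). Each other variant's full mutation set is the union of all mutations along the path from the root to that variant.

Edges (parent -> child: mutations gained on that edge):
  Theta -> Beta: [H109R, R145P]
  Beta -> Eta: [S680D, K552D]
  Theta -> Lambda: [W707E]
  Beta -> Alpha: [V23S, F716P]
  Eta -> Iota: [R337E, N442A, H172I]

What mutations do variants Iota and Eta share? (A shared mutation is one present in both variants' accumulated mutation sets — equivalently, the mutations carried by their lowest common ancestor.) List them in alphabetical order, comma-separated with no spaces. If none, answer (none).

Accumulating mutations along path to Iota:
  At Theta: gained [] -> total []
  At Beta: gained ['H109R', 'R145P'] -> total ['H109R', 'R145P']
  At Eta: gained ['S680D', 'K552D'] -> total ['H109R', 'K552D', 'R145P', 'S680D']
  At Iota: gained ['R337E', 'N442A', 'H172I'] -> total ['H109R', 'H172I', 'K552D', 'N442A', 'R145P', 'R337E', 'S680D']
Mutations(Iota) = ['H109R', 'H172I', 'K552D', 'N442A', 'R145P', 'R337E', 'S680D']
Accumulating mutations along path to Eta:
  At Theta: gained [] -> total []
  At Beta: gained ['H109R', 'R145P'] -> total ['H109R', 'R145P']
  At Eta: gained ['S680D', 'K552D'] -> total ['H109R', 'K552D', 'R145P', 'S680D']
Mutations(Eta) = ['H109R', 'K552D', 'R145P', 'S680D']
Intersection: ['H109R', 'H172I', 'K552D', 'N442A', 'R145P', 'R337E', 'S680D'] ∩ ['H109R', 'K552D', 'R145P', 'S680D'] = ['H109R', 'K552D', 'R145P', 'S680D']

Answer: H109R,K552D,R145P,S680D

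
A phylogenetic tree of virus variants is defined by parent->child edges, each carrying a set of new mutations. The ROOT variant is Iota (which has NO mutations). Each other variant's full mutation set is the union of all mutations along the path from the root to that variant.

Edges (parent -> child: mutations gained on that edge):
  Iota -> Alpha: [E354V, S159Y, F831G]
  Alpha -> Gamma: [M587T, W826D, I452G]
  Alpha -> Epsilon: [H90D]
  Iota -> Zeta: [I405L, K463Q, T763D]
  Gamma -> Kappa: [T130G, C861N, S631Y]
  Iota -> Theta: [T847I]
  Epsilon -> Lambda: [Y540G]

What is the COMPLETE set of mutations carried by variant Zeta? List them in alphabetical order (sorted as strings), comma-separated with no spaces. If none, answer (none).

At Iota: gained [] -> total []
At Zeta: gained ['I405L', 'K463Q', 'T763D'] -> total ['I405L', 'K463Q', 'T763D']

Answer: I405L,K463Q,T763D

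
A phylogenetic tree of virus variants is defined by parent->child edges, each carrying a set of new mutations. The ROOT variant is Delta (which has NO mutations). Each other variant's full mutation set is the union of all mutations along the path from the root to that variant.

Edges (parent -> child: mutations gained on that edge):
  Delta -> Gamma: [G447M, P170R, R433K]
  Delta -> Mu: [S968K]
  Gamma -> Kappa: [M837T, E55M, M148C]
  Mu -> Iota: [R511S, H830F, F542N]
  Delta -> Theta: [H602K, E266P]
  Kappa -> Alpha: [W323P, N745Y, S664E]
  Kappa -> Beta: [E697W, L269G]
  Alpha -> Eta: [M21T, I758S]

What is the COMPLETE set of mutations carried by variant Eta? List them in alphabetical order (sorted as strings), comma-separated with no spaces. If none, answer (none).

Answer: E55M,G447M,I758S,M148C,M21T,M837T,N745Y,P170R,R433K,S664E,W323P

Derivation:
At Delta: gained [] -> total []
At Gamma: gained ['G447M', 'P170R', 'R433K'] -> total ['G447M', 'P170R', 'R433K']
At Kappa: gained ['M837T', 'E55M', 'M148C'] -> total ['E55M', 'G447M', 'M148C', 'M837T', 'P170R', 'R433K']
At Alpha: gained ['W323P', 'N745Y', 'S664E'] -> total ['E55M', 'G447M', 'M148C', 'M837T', 'N745Y', 'P170R', 'R433K', 'S664E', 'W323P']
At Eta: gained ['M21T', 'I758S'] -> total ['E55M', 'G447M', 'I758S', 'M148C', 'M21T', 'M837T', 'N745Y', 'P170R', 'R433K', 'S664E', 'W323P']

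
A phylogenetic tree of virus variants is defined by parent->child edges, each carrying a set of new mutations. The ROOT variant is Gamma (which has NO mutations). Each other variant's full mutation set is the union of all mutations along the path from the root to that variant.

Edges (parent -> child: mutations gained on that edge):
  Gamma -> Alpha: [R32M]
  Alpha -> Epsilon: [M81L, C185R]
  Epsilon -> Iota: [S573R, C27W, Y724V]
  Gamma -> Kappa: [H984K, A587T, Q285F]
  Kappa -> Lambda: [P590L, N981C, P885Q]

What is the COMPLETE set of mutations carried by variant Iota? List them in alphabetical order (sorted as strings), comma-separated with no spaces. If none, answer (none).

Answer: C185R,C27W,M81L,R32M,S573R,Y724V

Derivation:
At Gamma: gained [] -> total []
At Alpha: gained ['R32M'] -> total ['R32M']
At Epsilon: gained ['M81L', 'C185R'] -> total ['C185R', 'M81L', 'R32M']
At Iota: gained ['S573R', 'C27W', 'Y724V'] -> total ['C185R', 'C27W', 'M81L', 'R32M', 'S573R', 'Y724V']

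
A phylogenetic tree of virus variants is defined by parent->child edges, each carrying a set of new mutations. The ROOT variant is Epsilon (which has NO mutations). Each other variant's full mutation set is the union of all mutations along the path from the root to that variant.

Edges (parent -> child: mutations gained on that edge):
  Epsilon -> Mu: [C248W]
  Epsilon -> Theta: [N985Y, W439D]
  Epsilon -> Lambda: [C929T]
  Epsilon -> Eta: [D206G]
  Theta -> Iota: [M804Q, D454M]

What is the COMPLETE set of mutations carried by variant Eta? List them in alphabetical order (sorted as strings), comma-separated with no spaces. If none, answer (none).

At Epsilon: gained [] -> total []
At Eta: gained ['D206G'] -> total ['D206G']

Answer: D206G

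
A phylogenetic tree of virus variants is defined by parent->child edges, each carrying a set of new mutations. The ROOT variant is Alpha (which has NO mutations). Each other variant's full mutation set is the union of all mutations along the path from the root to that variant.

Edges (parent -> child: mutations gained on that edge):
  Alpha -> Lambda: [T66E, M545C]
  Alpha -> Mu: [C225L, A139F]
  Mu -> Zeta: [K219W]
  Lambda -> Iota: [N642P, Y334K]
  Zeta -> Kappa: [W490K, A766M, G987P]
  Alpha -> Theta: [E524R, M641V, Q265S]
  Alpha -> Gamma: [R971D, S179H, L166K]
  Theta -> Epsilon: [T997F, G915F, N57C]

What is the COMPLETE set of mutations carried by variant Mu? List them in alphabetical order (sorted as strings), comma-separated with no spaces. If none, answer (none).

At Alpha: gained [] -> total []
At Mu: gained ['C225L', 'A139F'] -> total ['A139F', 'C225L']

Answer: A139F,C225L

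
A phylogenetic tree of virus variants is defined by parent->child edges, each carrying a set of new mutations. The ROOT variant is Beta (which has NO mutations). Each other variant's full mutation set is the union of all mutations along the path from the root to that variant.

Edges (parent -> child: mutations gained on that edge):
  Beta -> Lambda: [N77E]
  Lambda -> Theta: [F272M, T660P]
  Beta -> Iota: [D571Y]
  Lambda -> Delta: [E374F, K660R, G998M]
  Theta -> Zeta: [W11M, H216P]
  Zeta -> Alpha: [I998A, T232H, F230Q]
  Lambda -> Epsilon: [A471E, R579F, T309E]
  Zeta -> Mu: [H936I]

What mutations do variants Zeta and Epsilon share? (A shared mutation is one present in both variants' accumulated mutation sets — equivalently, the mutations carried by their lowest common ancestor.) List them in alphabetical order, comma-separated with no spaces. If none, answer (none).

Accumulating mutations along path to Zeta:
  At Beta: gained [] -> total []
  At Lambda: gained ['N77E'] -> total ['N77E']
  At Theta: gained ['F272M', 'T660P'] -> total ['F272M', 'N77E', 'T660P']
  At Zeta: gained ['W11M', 'H216P'] -> total ['F272M', 'H216P', 'N77E', 'T660P', 'W11M']
Mutations(Zeta) = ['F272M', 'H216P', 'N77E', 'T660P', 'W11M']
Accumulating mutations along path to Epsilon:
  At Beta: gained [] -> total []
  At Lambda: gained ['N77E'] -> total ['N77E']
  At Epsilon: gained ['A471E', 'R579F', 'T309E'] -> total ['A471E', 'N77E', 'R579F', 'T309E']
Mutations(Epsilon) = ['A471E', 'N77E', 'R579F', 'T309E']
Intersection: ['F272M', 'H216P', 'N77E', 'T660P', 'W11M'] ∩ ['A471E', 'N77E', 'R579F', 'T309E'] = ['N77E']

Answer: N77E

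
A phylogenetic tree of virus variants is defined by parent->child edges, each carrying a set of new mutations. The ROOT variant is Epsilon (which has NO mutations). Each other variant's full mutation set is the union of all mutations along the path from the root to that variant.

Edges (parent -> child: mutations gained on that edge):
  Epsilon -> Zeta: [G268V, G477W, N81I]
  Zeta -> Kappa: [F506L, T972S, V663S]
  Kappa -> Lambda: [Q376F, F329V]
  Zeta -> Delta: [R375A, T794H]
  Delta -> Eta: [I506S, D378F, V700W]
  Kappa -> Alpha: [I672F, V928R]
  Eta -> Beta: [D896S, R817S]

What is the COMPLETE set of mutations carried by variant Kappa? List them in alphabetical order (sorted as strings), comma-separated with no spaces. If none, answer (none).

At Epsilon: gained [] -> total []
At Zeta: gained ['G268V', 'G477W', 'N81I'] -> total ['G268V', 'G477W', 'N81I']
At Kappa: gained ['F506L', 'T972S', 'V663S'] -> total ['F506L', 'G268V', 'G477W', 'N81I', 'T972S', 'V663S']

Answer: F506L,G268V,G477W,N81I,T972S,V663S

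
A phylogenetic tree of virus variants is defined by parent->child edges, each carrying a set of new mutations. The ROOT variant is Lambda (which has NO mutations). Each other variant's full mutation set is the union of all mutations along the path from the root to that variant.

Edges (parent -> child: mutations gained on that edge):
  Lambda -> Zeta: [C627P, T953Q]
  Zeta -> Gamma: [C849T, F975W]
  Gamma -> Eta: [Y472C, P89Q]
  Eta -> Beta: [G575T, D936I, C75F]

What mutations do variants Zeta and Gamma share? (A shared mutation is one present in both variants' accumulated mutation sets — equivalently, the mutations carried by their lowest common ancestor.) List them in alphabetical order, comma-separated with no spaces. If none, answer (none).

Answer: C627P,T953Q

Derivation:
Accumulating mutations along path to Zeta:
  At Lambda: gained [] -> total []
  At Zeta: gained ['C627P', 'T953Q'] -> total ['C627P', 'T953Q']
Mutations(Zeta) = ['C627P', 'T953Q']
Accumulating mutations along path to Gamma:
  At Lambda: gained [] -> total []
  At Zeta: gained ['C627P', 'T953Q'] -> total ['C627P', 'T953Q']
  At Gamma: gained ['C849T', 'F975W'] -> total ['C627P', 'C849T', 'F975W', 'T953Q']
Mutations(Gamma) = ['C627P', 'C849T', 'F975W', 'T953Q']
Intersection: ['C627P', 'T953Q'] ∩ ['C627P', 'C849T', 'F975W', 'T953Q'] = ['C627P', 'T953Q']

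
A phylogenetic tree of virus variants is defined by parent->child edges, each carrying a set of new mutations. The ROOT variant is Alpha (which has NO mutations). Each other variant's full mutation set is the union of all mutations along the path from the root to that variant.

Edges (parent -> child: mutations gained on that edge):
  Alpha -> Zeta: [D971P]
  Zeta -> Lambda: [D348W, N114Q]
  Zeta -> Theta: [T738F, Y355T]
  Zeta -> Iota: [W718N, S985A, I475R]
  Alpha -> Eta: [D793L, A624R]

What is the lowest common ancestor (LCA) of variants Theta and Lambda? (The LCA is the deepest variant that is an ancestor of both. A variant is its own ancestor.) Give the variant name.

Path from root to Theta: Alpha -> Zeta -> Theta
  ancestors of Theta: {Alpha, Zeta, Theta}
Path from root to Lambda: Alpha -> Zeta -> Lambda
  ancestors of Lambda: {Alpha, Zeta, Lambda}
Common ancestors: {Alpha, Zeta}
Walk up from Lambda: Lambda (not in ancestors of Theta), Zeta (in ancestors of Theta), Alpha (in ancestors of Theta)
Deepest common ancestor (LCA) = Zeta

Answer: Zeta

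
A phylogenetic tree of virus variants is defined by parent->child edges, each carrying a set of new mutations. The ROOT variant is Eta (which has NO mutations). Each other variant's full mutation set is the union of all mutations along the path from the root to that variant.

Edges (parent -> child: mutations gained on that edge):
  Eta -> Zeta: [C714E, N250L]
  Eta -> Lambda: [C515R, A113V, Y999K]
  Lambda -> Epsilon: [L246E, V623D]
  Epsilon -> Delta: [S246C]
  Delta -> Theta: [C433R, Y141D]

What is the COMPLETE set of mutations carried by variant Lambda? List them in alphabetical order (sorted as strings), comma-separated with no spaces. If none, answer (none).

Answer: A113V,C515R,Y999K

Derivation:
At Eta: gained [] -> total []
At Lambda: gained ['C515R', 'A113V', 'Y999K'] -> total ['A113V', 'C515R', 'Y999K']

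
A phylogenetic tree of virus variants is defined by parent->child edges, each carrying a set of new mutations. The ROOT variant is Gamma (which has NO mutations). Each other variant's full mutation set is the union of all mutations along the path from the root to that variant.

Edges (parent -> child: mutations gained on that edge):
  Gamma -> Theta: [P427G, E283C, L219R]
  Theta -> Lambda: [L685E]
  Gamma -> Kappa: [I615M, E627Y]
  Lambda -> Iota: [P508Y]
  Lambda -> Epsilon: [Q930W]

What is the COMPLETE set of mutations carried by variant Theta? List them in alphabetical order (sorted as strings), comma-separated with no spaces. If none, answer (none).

Answer: E283C,L219R,P427G

Derivation:
At Gamma: gained [] -> total []
At Theta: gained ['P427G', 'E283C', 'L219R'] -> total ['E283C', 'L219R', 'P427G']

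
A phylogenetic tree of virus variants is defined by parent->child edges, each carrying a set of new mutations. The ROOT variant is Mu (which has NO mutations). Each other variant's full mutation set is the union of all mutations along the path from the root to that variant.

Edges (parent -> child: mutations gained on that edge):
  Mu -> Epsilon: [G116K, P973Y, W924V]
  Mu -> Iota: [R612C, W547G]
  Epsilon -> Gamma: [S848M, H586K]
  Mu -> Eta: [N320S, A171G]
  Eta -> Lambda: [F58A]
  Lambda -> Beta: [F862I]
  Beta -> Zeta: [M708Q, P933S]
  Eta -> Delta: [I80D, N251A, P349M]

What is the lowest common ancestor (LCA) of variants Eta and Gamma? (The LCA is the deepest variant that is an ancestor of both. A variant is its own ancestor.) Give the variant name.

Path from root to Eta: Mu -> Eta
  ancestors of Eta: {Mu, Eta}
Path from root to Gamma: Mu -> Epsilon -> Gamma
  ancestors of Gamma: {Mu, Epsilon, Gamma}
Common ancestors: {Mu}
Walk up from Gamma: Gamma (not in ancestors of Eta), Epsilon (not in ancestors of Eta), Mu (in ancestors of Eta)
Deepest common ancestor (LCA) = Mu

Answer: Mu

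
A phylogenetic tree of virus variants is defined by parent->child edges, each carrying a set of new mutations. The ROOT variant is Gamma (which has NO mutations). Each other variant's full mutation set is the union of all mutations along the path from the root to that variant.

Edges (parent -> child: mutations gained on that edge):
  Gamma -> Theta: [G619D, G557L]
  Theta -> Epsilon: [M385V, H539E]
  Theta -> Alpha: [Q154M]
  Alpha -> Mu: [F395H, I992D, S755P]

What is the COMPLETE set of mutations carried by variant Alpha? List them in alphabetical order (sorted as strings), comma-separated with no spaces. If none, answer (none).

At Gamma: gained [] -> total []
At Theta: gained ['G619D', 'G557L'] -> total ['G557L', 'G619D']
At Alpha: gained ['Q154M'] -> total ['G557L', 'G619D', 'Q154M']

Answer: G557L,G619D,Q154M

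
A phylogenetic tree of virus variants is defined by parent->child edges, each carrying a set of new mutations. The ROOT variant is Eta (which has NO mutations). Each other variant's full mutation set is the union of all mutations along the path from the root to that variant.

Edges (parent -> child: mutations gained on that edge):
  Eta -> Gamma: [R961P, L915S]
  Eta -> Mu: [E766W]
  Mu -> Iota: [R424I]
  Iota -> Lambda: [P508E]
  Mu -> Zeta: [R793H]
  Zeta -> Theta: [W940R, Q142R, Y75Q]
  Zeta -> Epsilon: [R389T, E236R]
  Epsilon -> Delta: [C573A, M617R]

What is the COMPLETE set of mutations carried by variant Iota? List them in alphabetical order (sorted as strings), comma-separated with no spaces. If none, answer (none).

Answer: E766W,R424I

Derivation:
At Eta: gained [] -> total []
At Mu: gained ['E766W'] -> total ['E766W']
At Iota: gained ['R424I'] -> total ['E766W', 'R424I']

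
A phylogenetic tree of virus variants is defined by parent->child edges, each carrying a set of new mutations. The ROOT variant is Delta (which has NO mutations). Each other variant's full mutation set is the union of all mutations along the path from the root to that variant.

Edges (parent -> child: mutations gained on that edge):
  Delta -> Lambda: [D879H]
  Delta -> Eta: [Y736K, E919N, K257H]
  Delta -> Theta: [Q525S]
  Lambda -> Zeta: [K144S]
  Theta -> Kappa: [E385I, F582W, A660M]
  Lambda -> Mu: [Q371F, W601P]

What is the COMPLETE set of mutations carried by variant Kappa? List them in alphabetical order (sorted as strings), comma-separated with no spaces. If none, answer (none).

At Delta: gained [] -> total []
At Theta: gained ['Q525S'] -> total ['Q525S']
At Kappa: gained ['E385I', 'F582W', 'A660M'] -> total ['A660M', 'E385I', 'F582W', 'Q525S']

Answer: A660M,E385I,F582W,Q525S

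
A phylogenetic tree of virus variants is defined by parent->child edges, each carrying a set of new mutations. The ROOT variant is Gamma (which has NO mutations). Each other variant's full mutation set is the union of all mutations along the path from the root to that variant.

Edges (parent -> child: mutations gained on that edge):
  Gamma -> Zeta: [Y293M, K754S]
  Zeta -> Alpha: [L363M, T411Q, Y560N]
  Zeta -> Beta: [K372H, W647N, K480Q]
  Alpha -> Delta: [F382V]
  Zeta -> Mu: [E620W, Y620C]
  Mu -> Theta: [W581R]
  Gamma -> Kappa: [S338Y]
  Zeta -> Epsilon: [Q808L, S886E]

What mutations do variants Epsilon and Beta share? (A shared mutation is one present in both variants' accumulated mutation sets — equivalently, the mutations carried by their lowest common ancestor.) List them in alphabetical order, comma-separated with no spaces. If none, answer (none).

Answer: K754S,Y293M

Derivation:
Accumulating mutations along path to Epsilon:
  At Gamma: gained [] -> total []
  At Zeta: gained ['Y293M', 'K754S'] -> total ['K754S', 'Y293M']
  At Epsilon: gained ['Q808L', 'S886E'] -> total ['K754S', 'Q808L', 'S886E', 'Y293M']
Mutations(Epsilon) = ['K754S', 'Q808L', 'S886E', 'Y293M']
Accumulating mutations along path to Beta:
  At Gamma: gained [] -> total []
  At Zeta: gained ['Y293M', 'K754S'] -> total ['K754S', 'Y293M']
  At Beta: gained ['K372H', 'W647N', 'K480Q'] -> total ['K372H', 'K480Q', 'K754S', 'W647N', 'Y293M']
Mutations(Beta) = ['K372H', 'K480Q', 'K754S', 'W647N', 'Y293M']
Intersection: ['K754S', 'Q808L', 'S886E', 'Y293M'] ∩ ['K372H', 'K480Q', 'K754S', 'W647N', 'Y293M'] = ['K754S', 'Y293M']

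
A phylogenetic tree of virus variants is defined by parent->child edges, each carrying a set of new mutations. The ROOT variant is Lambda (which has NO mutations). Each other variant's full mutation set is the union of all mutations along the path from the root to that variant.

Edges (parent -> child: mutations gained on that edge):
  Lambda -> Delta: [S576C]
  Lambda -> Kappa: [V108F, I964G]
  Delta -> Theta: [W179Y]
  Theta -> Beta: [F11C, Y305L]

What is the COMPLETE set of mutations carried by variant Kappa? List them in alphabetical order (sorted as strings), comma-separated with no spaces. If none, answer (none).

At Lambda: gained [] -> total []
At Kappa: gained ['V108F', 'I964G'] -> total ['I964G', 'V108F']

Answer: I964G,V108F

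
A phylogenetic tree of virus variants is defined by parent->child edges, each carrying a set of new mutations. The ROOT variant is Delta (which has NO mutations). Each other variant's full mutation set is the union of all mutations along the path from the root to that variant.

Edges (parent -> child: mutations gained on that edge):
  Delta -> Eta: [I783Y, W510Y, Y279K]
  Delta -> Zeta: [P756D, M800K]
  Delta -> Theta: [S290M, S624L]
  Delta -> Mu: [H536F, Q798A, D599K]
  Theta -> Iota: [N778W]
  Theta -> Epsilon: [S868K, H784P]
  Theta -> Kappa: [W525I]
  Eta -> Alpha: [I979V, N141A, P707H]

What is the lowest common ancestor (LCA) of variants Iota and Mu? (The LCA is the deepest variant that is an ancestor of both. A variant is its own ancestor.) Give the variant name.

Answer: Delta

Derivation:
Path from root to Iota: Delta -> Theta -> Iota
  ancestors of Iota: {Delta, Theta, Iota}
Path from root to Mu: Delta -> Mu
  ancestors of Mu: {Delta, Mu}
Common ancestors: {Delta}
Walk up from Mu: Mu (not in ancestors of Iota), Delta (in ancestors of Iota)
Deepest common ancestor (LCA) = Delta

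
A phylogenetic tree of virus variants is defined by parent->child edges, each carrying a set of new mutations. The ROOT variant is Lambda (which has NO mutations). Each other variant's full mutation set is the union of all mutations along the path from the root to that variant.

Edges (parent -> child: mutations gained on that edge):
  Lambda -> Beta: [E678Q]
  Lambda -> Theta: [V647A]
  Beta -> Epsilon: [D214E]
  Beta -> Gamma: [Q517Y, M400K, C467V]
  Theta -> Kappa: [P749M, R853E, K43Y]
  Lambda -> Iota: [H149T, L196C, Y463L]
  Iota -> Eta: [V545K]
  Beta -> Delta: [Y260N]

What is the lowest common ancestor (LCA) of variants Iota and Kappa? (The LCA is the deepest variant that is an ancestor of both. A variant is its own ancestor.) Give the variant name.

Path from root to Iota: Lambda -> Iota
  ancestors of Iota: {Lambda, Iota}
Path from root to Kappa: Lambda -> Theta -> Kappa
  ancestors of Kappa: {Lambda, Theta, Kappa}
Common ancestors: {Lambda}
Walk up from Kappa: Kappa (not in ancestors of Iota), Theta (not in ancestors of Iota), Lambda (in ancestors of Iota)
Deepest common ancestor (LCA) = Lambda

Answer: Lambda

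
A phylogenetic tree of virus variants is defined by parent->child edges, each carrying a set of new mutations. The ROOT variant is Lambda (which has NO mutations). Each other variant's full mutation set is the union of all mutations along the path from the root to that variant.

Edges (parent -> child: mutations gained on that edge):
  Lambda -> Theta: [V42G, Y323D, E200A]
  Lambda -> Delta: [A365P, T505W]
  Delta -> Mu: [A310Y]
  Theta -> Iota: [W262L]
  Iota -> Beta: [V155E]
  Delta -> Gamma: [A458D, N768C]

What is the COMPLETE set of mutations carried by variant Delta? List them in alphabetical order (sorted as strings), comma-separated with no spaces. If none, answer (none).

Answer: A365P,T505W

Derivation:
At Lambda: gained [] -> total []
At Delta: gained ['A365P', 'T505W'] -> total ['A365P', 'T505W']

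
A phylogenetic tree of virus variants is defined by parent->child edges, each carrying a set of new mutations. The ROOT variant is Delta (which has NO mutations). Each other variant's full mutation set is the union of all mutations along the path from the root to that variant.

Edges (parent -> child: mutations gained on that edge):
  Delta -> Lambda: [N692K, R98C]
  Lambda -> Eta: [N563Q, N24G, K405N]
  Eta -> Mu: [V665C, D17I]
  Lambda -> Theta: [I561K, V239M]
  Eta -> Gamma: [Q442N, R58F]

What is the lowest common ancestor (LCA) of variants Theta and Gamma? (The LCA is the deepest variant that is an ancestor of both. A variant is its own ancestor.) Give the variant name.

Answer: Lambda

Derivation:
Path from root to Theta: Delta -> Lambda -> Theta
  ancestors of Theta: {Delta, Lambda, Theta}
Path from root to Gamma: Delta -> Lambda -> Eta -> Gamma
  ancestors of Gamma: {Delta, Lambda, Eta, Gamma}
Common ancestors: {Delta, Lambda}
Walk up from Gamma: Gamma (not in ancestors of Theta), Eta (not in ancestors of Theta), Lambda (in ancestors of Theta), Delta (in ancestors of Theta)
Deepest common ancestor (LCA) = Lambda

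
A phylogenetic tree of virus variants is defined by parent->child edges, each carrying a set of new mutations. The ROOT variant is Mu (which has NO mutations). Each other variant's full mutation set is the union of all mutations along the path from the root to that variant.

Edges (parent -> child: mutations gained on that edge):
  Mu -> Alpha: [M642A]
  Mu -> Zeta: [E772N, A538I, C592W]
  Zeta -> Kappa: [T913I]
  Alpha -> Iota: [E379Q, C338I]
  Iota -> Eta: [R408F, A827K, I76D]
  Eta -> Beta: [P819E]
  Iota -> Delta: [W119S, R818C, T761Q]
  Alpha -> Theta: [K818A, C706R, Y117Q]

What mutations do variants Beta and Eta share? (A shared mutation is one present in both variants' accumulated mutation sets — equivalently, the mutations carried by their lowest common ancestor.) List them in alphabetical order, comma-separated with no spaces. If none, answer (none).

Accumulating mutations along path to Beta:
  At Mu: gained [] -> total []
  At Alpha: gained ['M642A'] -> total ['M642A']
  At Iota: gained ['E379Q', 'C338I'] -> total ['C338I', 'E379Q', 'M642A']
  At Eta: gained ['R408F', 'A827K', 'I76D'] -> total ['A827K', 'C338I', 'E379Q', 'I76D', 'M642A', 'R408F']
  At Beta: gained ['P819E'] -> total ['A827K', 'C338I', 'E379Q', 'I76D', 'M642A', 'P819E', 'R408F']
Mutations(Beta) = ['A827K', 'C338I', 'E379Q', 'I76D', 'M642A', 'P819E', 'R408F']
Accumulating mutations along path to Eta:
  At Mu: gained [] -> total []
  At Alpha: gained ['M642A'] -> total ['M642A']
  At Iota: gained ['E379Q', 'C338I'] -> total ['C338I', 'E379Q', 'M642A']
  At Eta: gained ['R408F', 'A827K', 'I76D'] -> total ['A827K', 'C338I', 'E379Q', 'I76D', 'M642A', 'R408F']
Mutations(Eta) = ['A827K', 'C338I', 'E379Q', 'I76D', 'M642A', 'R408F']
Intersection: ['A827K', 'C338I', 'E379Q', 'I76D', 'M642A', 'P819E', 'R408F'] ∩ ['A827K', 'C338I', 'E379Q', 'I76D', 'M642A', 'R408F'] = ['A827K', 'C338I', 'E379Q', 'I76D', 'M642A', 'R408F']

Answer: A827K,C338I,E379Q,I76D,M642A,R408F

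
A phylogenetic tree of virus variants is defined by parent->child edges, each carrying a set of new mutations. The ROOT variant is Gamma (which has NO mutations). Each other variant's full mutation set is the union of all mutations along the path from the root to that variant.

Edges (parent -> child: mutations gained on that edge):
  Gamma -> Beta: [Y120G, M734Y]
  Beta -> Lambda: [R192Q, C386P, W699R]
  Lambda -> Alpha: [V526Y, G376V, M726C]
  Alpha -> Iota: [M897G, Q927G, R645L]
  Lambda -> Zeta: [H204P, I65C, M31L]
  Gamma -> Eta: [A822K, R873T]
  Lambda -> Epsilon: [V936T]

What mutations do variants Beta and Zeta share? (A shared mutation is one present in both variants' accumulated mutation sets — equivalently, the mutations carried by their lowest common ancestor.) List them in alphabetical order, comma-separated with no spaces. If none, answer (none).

Accumulating mutations along path to Beta:
  At Gamma: gained [] -> total []
  At Beta: gained ['Y120G', 'M734Y'] -> total ['M734Y', 'Y120G']
Mutations(Beta) = ['M734Y', 'Y120G']
Accumulating mutations along path to Zeta:
  At Gamma: gained [] -> total []
  At Beta: gained ['Y120G', 'M734Y'] -> total ['M734Y', 'Y120G']
  At Lambda: gained ['R192Q', 'C386P', 'W699R'] -> total ['C386P', 'M734Y', 'R192Q', 'W699R', 'Y120G']
  At Zeta: gained ['H204P', 'I65C', 'M31L'] -> total ['C386P', 'H204P', 'I65C', 'M31L', 'M734Y', 'R192Q', 'W699R', 'Y120G']
Mutations(Zeta) = ['C386P', 'H204P', 'I65C', 'M31L', 'M734Y', 'R192Q', 'W699R', 'Y120G']
Intersection: ['M734Y', 'Y120G'] ∩ ['C386P', 'H204P', 'I65C', 'M31L', 'M734Y', 'R192Q', 'W699R', 'Y120G'] = ['M734Y', 'Y120G']

Answer: M734Y,Y120G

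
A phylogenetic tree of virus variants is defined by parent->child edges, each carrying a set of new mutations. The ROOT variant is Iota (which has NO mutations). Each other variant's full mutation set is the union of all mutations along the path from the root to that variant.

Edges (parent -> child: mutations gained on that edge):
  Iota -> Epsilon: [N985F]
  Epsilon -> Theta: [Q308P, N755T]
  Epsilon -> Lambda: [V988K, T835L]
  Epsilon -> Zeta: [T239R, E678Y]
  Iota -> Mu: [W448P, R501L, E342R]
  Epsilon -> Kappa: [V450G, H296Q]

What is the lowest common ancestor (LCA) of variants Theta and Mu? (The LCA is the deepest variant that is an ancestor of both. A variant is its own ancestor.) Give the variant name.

Answer: Iota

Derivation:
Path from root to Theta: Iota -> Epsilon -> Theta
  ancestors of Theta: {Iota, Epsilon, Theta}
Path from root to Mu: Iota -> Mu
  ancestors of Mu: {Iota, Mu}
Common ancestors: {Iota}
Walk up from Mu: Mu (not in ancestors of Theta), Iota (in ancestors of Theta)
Deepest common ancestor (LCA) = Iota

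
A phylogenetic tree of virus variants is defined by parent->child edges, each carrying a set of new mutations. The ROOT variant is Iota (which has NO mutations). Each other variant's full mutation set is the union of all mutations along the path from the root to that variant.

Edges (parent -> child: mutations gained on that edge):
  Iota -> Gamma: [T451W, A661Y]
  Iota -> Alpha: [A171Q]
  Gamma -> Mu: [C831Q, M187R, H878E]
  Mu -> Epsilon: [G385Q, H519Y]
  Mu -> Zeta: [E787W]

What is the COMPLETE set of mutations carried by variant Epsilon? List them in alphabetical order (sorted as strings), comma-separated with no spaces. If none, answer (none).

At Iota: gained [] -> total []
At Gamma: gained ['T451W', 'A661Y'] -> total ['A661Y', 'T451W']
At Mu: gained ['C831Q', 'M187R', 'H878E'] -> total ['A661Y', 'C831Q', 'H878E', 'M187R', 'T451W']
At Epsilon: gained ['G385Q', 'H519Y'] -> total ['A661Y', 'C831Q', 'G385Q', 'H519Y', 'H878E', 'M187R', 'T451W']

Answer: A661Y,C831Q,G385Q,H519Y,H878E,M187R,T451W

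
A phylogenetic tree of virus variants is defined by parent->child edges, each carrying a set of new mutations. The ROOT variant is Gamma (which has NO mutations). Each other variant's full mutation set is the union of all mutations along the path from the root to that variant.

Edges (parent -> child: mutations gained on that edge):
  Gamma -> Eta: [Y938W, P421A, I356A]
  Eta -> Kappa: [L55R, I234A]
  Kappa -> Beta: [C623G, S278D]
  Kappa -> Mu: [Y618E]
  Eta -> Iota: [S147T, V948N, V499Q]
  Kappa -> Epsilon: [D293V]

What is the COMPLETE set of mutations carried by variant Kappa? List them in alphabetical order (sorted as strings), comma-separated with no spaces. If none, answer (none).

At Gamma: gained [] -> total []
At Eta: gained ['Y938W', 'P421A', 'I356A'] -> total ['I356A', 'P421A', 'Y938W']
At Kappa: gained ['L55R', 'I234A'] -> total ['I234A', 'I356A', 'L55R', 'P421A', 'Y938W']

Answer: I234A,I356A,L55R,P421A,Y938W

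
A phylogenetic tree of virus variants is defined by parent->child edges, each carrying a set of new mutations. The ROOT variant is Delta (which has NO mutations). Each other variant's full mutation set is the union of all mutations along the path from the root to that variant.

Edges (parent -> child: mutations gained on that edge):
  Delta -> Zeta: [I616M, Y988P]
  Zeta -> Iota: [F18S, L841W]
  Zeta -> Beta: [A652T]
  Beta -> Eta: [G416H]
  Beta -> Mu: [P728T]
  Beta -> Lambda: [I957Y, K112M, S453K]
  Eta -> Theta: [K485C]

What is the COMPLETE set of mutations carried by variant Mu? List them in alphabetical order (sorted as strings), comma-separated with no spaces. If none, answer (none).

At Delta: gained [] -> total []
At Zeta: gained ['I616M', 'Y988P'] -> total ['I616M', 'Y988P']
At Beta: gained ['A652T'] -> total ['A652T', 'I616M', 'Y988P']
At Mu: gained ['P728T'] -> total ['A652T', 'I616M', 'P728T', 'Y988P']

Answer: A652T,I616M,P728T,Y988P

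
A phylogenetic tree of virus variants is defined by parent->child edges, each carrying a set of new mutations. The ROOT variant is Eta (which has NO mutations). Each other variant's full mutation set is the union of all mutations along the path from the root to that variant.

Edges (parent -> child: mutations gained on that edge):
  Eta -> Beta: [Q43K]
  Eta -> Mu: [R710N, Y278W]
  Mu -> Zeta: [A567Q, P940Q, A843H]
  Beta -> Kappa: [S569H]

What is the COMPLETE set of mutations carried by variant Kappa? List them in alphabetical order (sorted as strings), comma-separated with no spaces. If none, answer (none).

At Eta: gained [] -> total []
At Beta: gained ['Q43K'] -> total ['Q43K']
At Kappa: gained ['S569H'] -> total ['Q43K', 'S569H']

Answer: Q43K,S569H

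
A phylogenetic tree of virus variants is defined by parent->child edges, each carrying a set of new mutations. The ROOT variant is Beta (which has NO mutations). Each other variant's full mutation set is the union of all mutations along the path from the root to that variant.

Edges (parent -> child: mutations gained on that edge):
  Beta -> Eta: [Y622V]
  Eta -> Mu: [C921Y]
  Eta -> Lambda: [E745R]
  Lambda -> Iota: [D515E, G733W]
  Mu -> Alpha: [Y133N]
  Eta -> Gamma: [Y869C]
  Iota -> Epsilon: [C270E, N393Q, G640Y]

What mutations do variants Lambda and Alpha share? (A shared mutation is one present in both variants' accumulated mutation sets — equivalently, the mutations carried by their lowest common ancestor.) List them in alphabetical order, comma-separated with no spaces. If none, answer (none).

Answer: Y622V

Derivation:
Accumulating mutations along path to Lambda:
  At Beta: gained [] -> total []
  At Eta: gained ['Y622V'] -> total ['Y622V']
  At Lambda: gained ['E745R'] -> total ['E745R', 'Y622V']
Mutations(Lambda) = ['E745R', 'Y622V']
Accumulating mutations along path to Alpha:
  At Beta: gained [] -> total []
  At Eta: gained ['Y622V'] -> total ['Y622V']
  At Mu: gained ['C921Y'] -> total ['C921Y', 'Y622V']
  At Alpha: gained ['Y133N'] -> total ['C921Y', 'Y133N', 'Y622V']
Mutations(Alpha) = ['C921Y', 'Y133N', 'Y622V']
Intersection: ['E745R', 'Y622V'] ∩ ['C921Y', 'Y133N', 'Y622V'] = ['Y622V']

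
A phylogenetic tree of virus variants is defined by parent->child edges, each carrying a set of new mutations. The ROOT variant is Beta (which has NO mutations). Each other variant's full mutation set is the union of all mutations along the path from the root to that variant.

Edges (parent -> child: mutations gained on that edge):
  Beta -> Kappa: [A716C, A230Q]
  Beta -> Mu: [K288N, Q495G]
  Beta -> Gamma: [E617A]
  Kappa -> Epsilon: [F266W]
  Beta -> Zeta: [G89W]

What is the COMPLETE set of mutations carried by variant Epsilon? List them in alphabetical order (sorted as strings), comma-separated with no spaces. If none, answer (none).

Answer: A230Q,A716C,F266W

Derivation:
At Beta: gained [] -> total []
At Kappa: gained ['A716C', 'A230Q'] -> total ['A230Q', 'A716C']
At Epsilon: gained ['F266W'] -> total ['A230Q', 'A716C', 'F266W']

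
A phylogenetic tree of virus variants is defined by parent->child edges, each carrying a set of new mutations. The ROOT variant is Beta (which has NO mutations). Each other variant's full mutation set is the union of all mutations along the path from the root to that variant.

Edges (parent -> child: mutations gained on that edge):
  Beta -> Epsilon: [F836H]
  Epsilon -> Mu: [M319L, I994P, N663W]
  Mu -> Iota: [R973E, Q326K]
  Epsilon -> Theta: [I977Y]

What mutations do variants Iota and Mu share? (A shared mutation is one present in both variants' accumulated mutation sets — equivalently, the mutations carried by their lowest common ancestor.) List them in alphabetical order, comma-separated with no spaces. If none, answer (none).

Answer: F836H,I994P,M319L,N663W

Derivation:
Accumulating mutations along path to Iota:
  At Beta: gained [] -> total []
  At Epsilon: gained ['F836H'] -> total ['F836H']
  At Mu: gained ['M319L', 'I994P', 'N663W'] -> total ['F836H', 'I994P', 'M319L', 'N663W']
  At Iota: gained ['R973E', 'Q326K'] -> total ['F836H', 'I994P', 'M319L', 'N663W', 'Q326K', 'R973E']
Mutations(Iota) = ['F836H', 'I994P', 'M319L', 'N663W', 'Q326K', 'R973E']
Accumulating mutations along path to Mu:
  At Beta: gained [] -> total []
  At Epsilon: gained ['F836H'] -> total ['F836H']
  At Mu: gained ['M319L', 'I994P', 'N663W'] -> total ['F836H', 'I994P', 'M319L', 'N663W']
Mutations(Mu) = ['F836H', 'I994P', 'M319L', 'N663W']
Intersection: ['F836H', 'I994P', 'M319L', 'N663W', 'Q326K', 'R973E'] ∩ ['F836H', 'I994P', 'M319L', 'N663W'] = ['F836H', 'I994P', 'M319L', 'N663W']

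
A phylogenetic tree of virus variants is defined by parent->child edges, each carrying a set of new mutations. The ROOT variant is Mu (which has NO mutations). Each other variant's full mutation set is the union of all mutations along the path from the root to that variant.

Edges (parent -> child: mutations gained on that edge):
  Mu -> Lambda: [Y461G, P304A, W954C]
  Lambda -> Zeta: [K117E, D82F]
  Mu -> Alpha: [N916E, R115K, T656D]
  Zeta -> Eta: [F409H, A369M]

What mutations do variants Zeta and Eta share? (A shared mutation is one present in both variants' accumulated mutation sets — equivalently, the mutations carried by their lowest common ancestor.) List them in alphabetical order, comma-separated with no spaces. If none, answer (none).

Accumulating mutations along path to Zeta:
  At Mu: gained [] -> total []
  At Lambda: gained ['Y461G', 'P304A', 'W954C'] -> total ['P304A', 'W954C', 'Y461G']
  At Zeta: gained ['K117E', 'D82F'] -> total ['D82F', 'K117E', 'P304A', 'W954C', 'Y461G']
Mutations(Zeta) = ['D82F', 'K117E', 'P304A', 'W954C', 'Y461G']
Accumulating mutations along path to Eta:
  At Mu: gained [] -> total []
  At Lambda: gained ['Y461G', 'P304A', 'W954C'] -> total ['P304A', 'W954C', 'Y461G']
  At Zeta: gained ['K117E', 'D82F'] -> total ['D82F', 'K117E', 'P304A', 'W954C', 'Y461G']
  At Eta: gained ['F409H', 'A369M'] -> total ['A369M', 'D82F', 'F409H', 'K117E', 'P304A', 'W954C', 'Y461G']
Mutations(Eta) = ['A369M', 'D82F', 'F409H', 'K117E', 'P304A', 'W954C', 'Y461G']
Intersection: ['D82F', 'K117E', 'P304A', 'W954C', 'Y461G'] ∩ ['A369M', 'D82F', 'F409H', 'K117E', 'P304A', 'W954C', 'Y461G'] = ['D82F', 'K117E', 'P304A', 'W954C', 'Y461G']

Answer: D82F,K117E,P304A,W954C,Y461G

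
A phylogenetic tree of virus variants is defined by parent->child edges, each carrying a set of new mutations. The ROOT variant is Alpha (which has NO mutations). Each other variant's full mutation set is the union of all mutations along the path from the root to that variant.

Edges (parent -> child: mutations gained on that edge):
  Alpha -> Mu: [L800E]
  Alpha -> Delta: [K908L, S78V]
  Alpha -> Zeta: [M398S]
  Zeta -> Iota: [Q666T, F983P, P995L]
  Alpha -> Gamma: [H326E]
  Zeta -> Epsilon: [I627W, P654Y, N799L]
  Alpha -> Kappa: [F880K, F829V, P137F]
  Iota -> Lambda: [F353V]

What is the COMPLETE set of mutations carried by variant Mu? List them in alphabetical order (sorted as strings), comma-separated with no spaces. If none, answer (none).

At Alpha: gained [] -> total []
At Mu: gained ['L800E'] -> total ['L800E']

Answer: L800E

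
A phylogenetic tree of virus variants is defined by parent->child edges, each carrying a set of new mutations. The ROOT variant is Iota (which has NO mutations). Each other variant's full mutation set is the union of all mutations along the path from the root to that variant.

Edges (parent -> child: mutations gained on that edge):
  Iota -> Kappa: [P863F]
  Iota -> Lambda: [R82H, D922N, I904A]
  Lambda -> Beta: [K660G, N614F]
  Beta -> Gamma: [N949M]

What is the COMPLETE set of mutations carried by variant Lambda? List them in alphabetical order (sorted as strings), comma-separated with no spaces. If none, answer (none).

Answer: D922N,I904A,R82H

Derivation:
At Iota: gained [] -> total []
At Lambda: gained ['R82H', 'D922N', 'I904A'] -> total ['D922N', 'I904A', 'R82H']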